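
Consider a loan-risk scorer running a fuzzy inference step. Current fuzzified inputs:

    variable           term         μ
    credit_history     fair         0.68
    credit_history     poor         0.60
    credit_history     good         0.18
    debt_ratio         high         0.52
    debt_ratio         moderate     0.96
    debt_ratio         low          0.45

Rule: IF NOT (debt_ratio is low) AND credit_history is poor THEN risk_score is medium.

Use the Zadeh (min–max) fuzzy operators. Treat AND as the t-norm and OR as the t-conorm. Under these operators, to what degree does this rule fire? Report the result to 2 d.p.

firing strength: ¬low=1−0.45=0.55, poor=0.60; AND[min(a, b)] → w = 0.55

0.55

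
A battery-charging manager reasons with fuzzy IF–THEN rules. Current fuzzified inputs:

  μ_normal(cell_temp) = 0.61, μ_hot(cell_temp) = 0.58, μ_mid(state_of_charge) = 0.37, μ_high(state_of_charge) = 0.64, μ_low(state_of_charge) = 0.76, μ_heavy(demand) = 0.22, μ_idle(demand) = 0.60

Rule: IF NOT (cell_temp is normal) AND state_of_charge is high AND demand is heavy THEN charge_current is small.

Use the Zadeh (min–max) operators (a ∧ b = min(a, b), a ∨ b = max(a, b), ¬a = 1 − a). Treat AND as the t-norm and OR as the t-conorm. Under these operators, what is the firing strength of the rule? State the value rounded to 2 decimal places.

firing strength: ¬normal=1−0.61=0.39, high=0.64, heavy=0.22; AND[min(a, b)] → w = 0.22

0.22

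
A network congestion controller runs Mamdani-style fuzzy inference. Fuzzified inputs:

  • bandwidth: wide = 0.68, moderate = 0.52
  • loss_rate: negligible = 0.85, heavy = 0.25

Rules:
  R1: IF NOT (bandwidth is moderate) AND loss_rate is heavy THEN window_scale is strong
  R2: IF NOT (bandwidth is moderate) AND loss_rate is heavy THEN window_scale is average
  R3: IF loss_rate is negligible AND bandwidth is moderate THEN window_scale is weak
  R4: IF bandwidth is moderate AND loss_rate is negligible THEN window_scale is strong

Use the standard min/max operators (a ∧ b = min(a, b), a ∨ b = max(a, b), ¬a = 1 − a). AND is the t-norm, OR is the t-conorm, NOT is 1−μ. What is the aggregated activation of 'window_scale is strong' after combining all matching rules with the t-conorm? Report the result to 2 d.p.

R1: ¬moderate=1−0.52=0.48, heavy=0.25; AND[min(a, b)] → w = 0.25
R2: ¬moderate=1−0.52=0.48, heavy=0.25; AND[min(a, b)] → w = 0.25
R3: negligible=0.85, moderate=0.52; AND[min(a, b)] → w = 0.52
R4: moderate=0.52, negligible=0.85; AND[min(a, b)] → w = 0.52
Rules with consequent 'strong': {R1, R4} → strengths 0.25, 0.52
Aggregate via t-conorm [max(a, b)]: 0.52

0.52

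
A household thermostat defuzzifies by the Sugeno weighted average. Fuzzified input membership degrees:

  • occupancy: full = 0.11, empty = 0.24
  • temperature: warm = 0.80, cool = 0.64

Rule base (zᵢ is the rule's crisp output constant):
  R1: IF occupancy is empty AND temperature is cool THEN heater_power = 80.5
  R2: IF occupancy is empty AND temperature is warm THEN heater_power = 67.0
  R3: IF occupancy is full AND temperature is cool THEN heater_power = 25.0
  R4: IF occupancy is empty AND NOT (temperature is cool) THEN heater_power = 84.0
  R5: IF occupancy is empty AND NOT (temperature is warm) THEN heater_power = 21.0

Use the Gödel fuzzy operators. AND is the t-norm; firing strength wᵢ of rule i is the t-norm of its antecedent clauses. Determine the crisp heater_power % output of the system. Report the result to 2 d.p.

R1 (z=80.5): empty=0.24, cool=0.64; AND[min(a, b)] → w = 0.24
R2 (z=67.0): empty=0.24, warm=0.80; AND[min(a, b)] → w = 0.24
R3 (z=25.0): full=0.11, cool=0.64; AND[min(a, b)] → w = 0.11
R4 (z=84.0): empty=0.24, ¬cool=1−0.64=0.36; AND[min(a, b)] → w = 0.24
R5 (z=21.0): empty=0.24, ¬warm=1−0.80=0.20; AND[min(a, b)] → w = 0.20
Weighted average = (0.24·80.5 + 0.24·67.0 + 0.11·25.0 + 0.24·84.0 + 0.20·21.0) / (0.24 + 0.24 + 0.11 + 0.24 + 0.20)
  = 62.5100 / 1.0300 = 60.69

60.69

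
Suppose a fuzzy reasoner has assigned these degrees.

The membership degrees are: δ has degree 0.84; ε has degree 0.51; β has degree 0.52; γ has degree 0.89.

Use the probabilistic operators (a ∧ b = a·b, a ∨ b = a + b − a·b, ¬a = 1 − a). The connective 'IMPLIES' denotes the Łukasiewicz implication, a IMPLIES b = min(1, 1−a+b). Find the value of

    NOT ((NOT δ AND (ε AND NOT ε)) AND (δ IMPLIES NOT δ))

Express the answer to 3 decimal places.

0.987

NOT δ = 1 − 0.8400 = 0.1600
NOT ε = 1 − 0.5100 = 0.4900
ε AND NOT ε = a·b on (0.5100, 0.4900) = 0.2499
NOT δ AND (ε AND NOT ε) = a·b on (0.1600, 0.2499) = 0.0400
NOT δ = 1 − 0.8400 = 0.1600
δ IMPLIES NOT δ  [Łukasiewicz: min(1, 1−a+b)] with a=0.8400, b=0.1600 → 0.3200
(NOT δ AND (ε AND NOT ε)) AND (δ IMPLIES NOT δ) = a·b on (0.0400, 0.3200) = 0.0128
NOT ((NOT δ AND (ε AND NOT ε)) AND (δ IMPLIES NOT δ)) = 1 − 0.0128 = 0.9872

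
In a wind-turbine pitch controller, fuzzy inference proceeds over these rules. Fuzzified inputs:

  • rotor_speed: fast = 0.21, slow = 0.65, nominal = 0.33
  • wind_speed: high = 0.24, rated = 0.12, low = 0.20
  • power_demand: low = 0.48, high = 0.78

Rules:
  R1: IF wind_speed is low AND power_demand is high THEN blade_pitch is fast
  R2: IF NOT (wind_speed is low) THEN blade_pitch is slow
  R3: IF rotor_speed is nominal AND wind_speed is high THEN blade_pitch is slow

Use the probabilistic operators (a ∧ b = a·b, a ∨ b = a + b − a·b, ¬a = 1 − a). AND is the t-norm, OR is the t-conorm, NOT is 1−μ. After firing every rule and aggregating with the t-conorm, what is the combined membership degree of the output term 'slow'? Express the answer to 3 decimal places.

R1: low=0.20, high=0.78; AND[a·b] → w = 0.1560
R2: ¬low=1−0.20=0.80 → w = 0.8000
R3: nominal=0.33, high=0.24; AND[a·b] → w = 0.0792
Rules with consequent 'slow': {R2, R3} → strengths 0.8000, 0.0792
Aggregate via t-conorm [a + b − a·b]: 0.8158

0.816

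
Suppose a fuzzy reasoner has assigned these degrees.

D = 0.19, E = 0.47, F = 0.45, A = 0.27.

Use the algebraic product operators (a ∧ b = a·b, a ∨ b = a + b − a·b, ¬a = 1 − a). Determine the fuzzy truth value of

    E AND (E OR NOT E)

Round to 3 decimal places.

0.353

NOT E = 1 − 0.4700 = 0.5300
E OR NOT E = a + b − a·b on (0.4700, 0.5300) = 0.7509
E AND (E OR NOT E) = a·b on (0.4700, 0.7509) = 0.3529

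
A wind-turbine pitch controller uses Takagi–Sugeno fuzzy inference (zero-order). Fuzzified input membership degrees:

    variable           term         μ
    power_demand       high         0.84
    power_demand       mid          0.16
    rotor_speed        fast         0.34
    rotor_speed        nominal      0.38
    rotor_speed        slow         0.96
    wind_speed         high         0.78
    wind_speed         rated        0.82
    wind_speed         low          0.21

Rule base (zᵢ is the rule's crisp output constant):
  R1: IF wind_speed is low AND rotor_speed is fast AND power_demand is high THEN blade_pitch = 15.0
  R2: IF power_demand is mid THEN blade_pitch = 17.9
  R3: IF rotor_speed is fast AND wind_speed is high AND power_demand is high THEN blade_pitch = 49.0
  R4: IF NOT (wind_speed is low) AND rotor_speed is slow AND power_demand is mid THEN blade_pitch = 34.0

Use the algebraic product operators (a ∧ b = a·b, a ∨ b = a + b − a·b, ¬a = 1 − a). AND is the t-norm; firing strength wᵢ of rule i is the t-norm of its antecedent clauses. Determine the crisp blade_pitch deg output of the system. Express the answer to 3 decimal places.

R1 (z=15.0): low=0.21, fast=0.34, high=0.84; AND[a·b] → w = 0.0600
R2 (z=17.9): mid=0.16 → w = 0.1600
R3 (z=49.0): fast=0.34, high=0.78, high=0.84; AND[a·b] → w = 0.2228
R4 (z=34.0): ¬low=1−0.21=0.79, slow=0.96, mid=0.16; AND[a·b] → w = 0.1213
Weighted average = (0.0600·15.0 + 0.1600·17.9 + 0.2228·49.0 + 0.1213·34.0) / (0.0600 + 0.1600 + 0.2228 + 0.1213)
  = 18.8050 / 0.5641 = 33.337

33.337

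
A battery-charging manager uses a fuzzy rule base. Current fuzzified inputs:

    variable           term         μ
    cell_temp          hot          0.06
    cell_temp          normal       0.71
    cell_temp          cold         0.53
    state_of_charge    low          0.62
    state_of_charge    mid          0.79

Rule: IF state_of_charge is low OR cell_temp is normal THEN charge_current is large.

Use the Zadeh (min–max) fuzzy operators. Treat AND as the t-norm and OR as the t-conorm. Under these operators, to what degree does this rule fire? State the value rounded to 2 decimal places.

firing strength: low=0.62, normal=0.71; OR[max(a, b)] → w = 0.71

0.71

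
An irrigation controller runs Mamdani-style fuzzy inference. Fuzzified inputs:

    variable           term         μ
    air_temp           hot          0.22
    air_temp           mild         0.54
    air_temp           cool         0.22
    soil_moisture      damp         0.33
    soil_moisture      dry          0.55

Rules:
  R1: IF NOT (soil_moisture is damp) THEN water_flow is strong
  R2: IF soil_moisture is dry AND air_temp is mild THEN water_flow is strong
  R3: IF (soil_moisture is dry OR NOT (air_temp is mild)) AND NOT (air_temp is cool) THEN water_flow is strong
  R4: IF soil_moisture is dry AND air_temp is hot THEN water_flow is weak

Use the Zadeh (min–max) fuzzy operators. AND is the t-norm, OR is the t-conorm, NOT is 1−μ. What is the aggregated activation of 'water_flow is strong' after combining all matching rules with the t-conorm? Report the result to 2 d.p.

R1: ¬damp=1−0.33=0.67 → w = 0.67
R2: dry=0.55, mild=0.54; AND[min(a, b)] → w = 0.54
R3: (dry=0.55 OR ¬mild=1−0.54=0.46) = 0.55; AND[min(a, b)] with ¬cool=1−0.22=0.78 → w = 0.55
R4: dry=0.55, hot=0.22; AND[min(a, b)] → w = 0.22
Rules with consequent 'strong': {R1, R2, R3} → strengths 0.67, 0.54, 0.55
Aggregate via t-conorm [max(a, b)]: 0.67

0.67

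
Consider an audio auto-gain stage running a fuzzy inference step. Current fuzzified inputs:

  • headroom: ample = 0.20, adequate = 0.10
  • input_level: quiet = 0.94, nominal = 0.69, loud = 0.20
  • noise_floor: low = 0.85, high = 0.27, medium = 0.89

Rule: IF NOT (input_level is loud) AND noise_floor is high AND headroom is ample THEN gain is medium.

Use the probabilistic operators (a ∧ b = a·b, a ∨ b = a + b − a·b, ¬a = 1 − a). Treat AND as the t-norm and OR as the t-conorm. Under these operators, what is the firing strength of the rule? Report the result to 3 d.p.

firing strength: ¬loud=1−0.20=0.80, high=0.27, ample=0.20; AND[a·b] → w = 0.0432

0.043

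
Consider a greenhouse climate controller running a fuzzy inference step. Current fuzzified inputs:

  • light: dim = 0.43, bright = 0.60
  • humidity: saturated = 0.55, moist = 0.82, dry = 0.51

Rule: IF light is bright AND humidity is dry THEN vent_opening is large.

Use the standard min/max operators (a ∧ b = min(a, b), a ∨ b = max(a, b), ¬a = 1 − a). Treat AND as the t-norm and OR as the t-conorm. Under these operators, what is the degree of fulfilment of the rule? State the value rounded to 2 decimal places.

firing strength: bright=0.60, dry=0.51; AND[min(a, b)] → w = 0.51

0.51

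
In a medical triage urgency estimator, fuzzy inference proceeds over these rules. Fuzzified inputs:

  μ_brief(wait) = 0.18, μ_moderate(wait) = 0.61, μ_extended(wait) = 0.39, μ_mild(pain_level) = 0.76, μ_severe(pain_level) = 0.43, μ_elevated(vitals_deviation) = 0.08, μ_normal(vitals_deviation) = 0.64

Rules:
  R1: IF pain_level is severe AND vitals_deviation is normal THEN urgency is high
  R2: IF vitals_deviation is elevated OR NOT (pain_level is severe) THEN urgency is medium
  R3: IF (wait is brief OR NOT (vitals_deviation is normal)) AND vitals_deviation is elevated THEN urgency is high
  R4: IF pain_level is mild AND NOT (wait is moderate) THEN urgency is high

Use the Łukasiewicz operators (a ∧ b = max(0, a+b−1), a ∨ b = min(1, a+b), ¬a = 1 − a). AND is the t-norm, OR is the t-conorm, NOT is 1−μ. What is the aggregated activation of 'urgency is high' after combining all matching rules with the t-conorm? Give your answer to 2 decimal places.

0.22

R1: severe=0.43, normal=0.64; AND[max(0, a+b−1)] → w = 0.07
R2: elevated=0.08, ¬severe=1−0.43=0.57; OR[min(1, a+b)] → w = 0.65
R3: (brief=0.18 OR ¬normal=1−0.64=0.36) = 0.54; AND[max(0, a+b−1)] with elevated=0.08 → w = 0.00
R4: mild=0.76, ¬moderate=1−0.61=0.39; AND[max(0, a+b−1)] → w = 0.15
Rules with consequent 'high': {R1, R3, R4} → strengths 0.07, 0.00, 0.15
Aggregate via t-conorm [min(1, a+b)]: 0.22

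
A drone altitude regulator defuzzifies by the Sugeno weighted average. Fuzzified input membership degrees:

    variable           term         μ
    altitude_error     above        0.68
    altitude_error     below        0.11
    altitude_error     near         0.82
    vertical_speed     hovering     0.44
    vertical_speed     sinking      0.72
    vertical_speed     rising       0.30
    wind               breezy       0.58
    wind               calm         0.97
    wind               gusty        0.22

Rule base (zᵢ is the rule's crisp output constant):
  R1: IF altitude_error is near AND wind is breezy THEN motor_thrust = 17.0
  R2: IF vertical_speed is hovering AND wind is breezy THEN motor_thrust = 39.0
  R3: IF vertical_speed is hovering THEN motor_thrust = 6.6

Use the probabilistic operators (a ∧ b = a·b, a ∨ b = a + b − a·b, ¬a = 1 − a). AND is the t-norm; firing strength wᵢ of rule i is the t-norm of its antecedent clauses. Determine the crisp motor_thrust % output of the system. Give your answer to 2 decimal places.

R1 (z=17.0): near=0.82, breezy=0.58; AND[a·b] → w = 0.4756
R2 (z=39.0): hovering=0.44, breezy=0.58; AND[a·b] → w = 0.2552
R3 (z=6.6): hovering=0.44 → w = 0.4400
Weighted average = (0.4756·17.0 + 0.2552·39.0 + 0.4400·6.6) / (0.4756 + 0.2552 + 0.4400)
  = 20.9420 / 1.1708 = 17.89

17.89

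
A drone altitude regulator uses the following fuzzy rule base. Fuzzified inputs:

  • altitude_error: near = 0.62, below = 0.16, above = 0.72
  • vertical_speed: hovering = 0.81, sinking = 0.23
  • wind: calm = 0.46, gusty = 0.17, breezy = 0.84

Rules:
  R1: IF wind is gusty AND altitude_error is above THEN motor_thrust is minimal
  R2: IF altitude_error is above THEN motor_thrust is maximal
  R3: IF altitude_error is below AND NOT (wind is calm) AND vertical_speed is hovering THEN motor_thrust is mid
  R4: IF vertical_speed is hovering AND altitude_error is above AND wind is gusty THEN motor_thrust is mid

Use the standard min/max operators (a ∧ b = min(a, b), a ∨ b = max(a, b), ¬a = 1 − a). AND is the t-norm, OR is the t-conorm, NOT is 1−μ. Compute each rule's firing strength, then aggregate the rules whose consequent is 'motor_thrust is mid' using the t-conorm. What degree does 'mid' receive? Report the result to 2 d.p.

0.17

R1: gusty=0.17, above=0.72; AND[min(a, b)] → w = 0.17
R2: above=0.72 → w = 0.72
R3: below=0.16, ¬calm=1−0.46=0.54, hovering=0.81; AND[min(a, b)] → w = 0.16
R4: hovering=0.81, above=0.72, gusty=0.17; AND[min(a, b)] → w = 0.17
Rules with consequent 'mid': {R3, R4} → strengths 0.16, 0.17
Aggregate via t-conorm [max(a, b)]: 0.17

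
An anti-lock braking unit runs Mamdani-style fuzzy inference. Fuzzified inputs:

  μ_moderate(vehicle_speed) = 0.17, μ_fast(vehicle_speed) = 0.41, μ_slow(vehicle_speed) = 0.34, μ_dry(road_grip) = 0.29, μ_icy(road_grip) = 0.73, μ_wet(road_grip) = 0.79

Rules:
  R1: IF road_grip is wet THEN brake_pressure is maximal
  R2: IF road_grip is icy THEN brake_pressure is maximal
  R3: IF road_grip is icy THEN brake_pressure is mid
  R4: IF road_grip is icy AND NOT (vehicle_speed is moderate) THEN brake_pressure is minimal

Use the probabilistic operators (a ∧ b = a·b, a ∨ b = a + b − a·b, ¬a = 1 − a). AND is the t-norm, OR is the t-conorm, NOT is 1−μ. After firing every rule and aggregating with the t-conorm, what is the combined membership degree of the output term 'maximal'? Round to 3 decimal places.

0.943

R1: wet=0.79 → w = 0.7900
R2: icy=0.73 → w = 0.7300
R3: icy=0.73 → w = 0.7300
R4: icy=0.73, ¬moderate=1−0.17=0.83; AND[a·b] → w = 0.6059
Rules with consequent 'maximal': {R1, R2} → strengths 0.7900, 0.7300
Aggregate via t-conorm [a + b − a·b]: 0.9433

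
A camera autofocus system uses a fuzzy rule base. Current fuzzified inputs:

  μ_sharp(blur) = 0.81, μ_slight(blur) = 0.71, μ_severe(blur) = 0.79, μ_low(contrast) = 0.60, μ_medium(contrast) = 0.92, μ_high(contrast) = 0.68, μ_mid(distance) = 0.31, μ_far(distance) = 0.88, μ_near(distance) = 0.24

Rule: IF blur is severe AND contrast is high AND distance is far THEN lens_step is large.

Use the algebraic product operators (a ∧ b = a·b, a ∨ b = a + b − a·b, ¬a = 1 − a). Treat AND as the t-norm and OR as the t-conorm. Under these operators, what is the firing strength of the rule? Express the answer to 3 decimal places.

firing strength: severe=0.79, high=0.68, far=0.88; AND[a·b] → w = 0.4727

0.473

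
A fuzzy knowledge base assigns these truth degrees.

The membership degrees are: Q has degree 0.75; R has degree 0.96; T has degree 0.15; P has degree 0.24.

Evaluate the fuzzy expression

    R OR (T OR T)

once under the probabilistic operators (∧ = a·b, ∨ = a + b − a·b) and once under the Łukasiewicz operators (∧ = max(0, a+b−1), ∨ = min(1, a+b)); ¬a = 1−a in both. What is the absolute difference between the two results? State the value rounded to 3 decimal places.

Under probabilistic:
  T OR T = a + b − a·b on (0.1500, 0.1500) = 0.2775
  R OR (T OR T) = a + b − a·b on (0.9600, 0.2775) = 0.9711
  → value = 0.9711
Under Łukasiewicz:
  T OR T = min(1, a+b) on (0.15, 0.15) = 0.30
  R OR (T OR T) = min(1, a+b) on (0.96, 0.30) = 1.00
  → value = 1.0000
|0.9711 − 1.0000| = 0.029

0.029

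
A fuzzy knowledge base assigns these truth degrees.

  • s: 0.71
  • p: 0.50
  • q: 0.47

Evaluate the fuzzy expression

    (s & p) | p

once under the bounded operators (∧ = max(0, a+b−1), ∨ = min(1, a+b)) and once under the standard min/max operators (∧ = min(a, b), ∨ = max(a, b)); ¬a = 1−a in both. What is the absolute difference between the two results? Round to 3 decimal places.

Under bounded:
  s & p = max(0, a+b−1) on (0.71, 0.50) = 0.21
  (s & p) | p = min(1, a+b) on (0.21, 0.50) = 0.71
  → value = 0.7100
Under standard min/max:
  s & p = min(a, b) on (0.71, 0.50) = 0.50
  (s & p) | p = max(a, b) on (0.50, 0.50) = 0.50
  → value = 0.5000
|0.7100 − 0.5000| = 0.210

0.210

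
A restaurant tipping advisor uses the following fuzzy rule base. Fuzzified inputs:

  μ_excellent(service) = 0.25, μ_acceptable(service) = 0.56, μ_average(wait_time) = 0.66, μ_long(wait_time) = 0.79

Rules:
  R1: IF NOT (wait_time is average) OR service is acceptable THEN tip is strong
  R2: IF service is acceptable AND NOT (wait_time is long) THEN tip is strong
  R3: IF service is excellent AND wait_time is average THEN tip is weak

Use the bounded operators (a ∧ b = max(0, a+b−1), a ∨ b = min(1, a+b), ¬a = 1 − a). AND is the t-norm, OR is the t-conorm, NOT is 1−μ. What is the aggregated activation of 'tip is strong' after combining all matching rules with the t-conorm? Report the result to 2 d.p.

R1: ¬average=1−0.66=0.34, acceptable=0.56; OR[min(1, a+b)] → w = 0.90
R2: acceptable=0.56, ¬long=1−0.79=0.21; AND[max(0, a+b−1)] → w = 0.00
R3: excellent=0.25, average=0.66; AND[max(0, a+b−1)] → w = 0.00
Rules with consequent 'strong': {R1, R2} → strengths 0.90, 0.00
Aggregate via t-conorm [min(1, a+b)]: 0.90

0.90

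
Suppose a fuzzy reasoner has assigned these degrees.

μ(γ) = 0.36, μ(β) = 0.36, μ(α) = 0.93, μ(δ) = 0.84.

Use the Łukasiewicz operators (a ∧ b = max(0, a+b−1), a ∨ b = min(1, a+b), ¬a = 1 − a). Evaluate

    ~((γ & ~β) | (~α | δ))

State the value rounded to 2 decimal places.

~β = 1 − 0.36 = 0.64
γ & ~β = max(0, a+b−1) on (0.36, 0.64) = 0.00
~α = 1 − 0.93 = 0.07
~α | δ = min(1, a+b) on (0.07, 0.84) = 0.91
(γ & ~β) | (~α | δ) = min(1, a+b) on (0.00, 0.91) = 0.91
~((γ & ~β) | (~α | δ)) = 1 − 0.91 = 0.09

0.09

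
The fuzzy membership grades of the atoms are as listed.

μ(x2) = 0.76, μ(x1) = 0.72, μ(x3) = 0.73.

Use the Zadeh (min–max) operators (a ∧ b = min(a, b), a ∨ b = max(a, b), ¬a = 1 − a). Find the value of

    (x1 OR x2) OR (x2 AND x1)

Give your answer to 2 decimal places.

x1 OR x2 = max(a, b) on (0.72, 0.76) = 0.76
x2 AND x1 = min(a, b) on (0.76, 0.72) = 0.72
(x1 OR x2) OR (x2 AND x1) = max(a, b) on (0.76, 0.72) = 0.76

0.76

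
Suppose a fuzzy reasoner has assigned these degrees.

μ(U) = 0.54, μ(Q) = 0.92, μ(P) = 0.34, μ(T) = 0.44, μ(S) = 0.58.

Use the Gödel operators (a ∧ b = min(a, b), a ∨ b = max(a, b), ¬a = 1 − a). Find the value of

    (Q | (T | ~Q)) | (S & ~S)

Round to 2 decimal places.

~Q = 1 − 0.92 = 0.08
T | ~Q = max(a, b) on (0.44, 0.08) = 0.44
Q | (T | ~Q) = max(a, b) on (0.92, 0.44) = 0.92
~S = 1 − 0.58 = 0.42
S & ~S = min(a, b) on (0.58, 0.42) = 0.42
(Q | (T | ~Q)) | (S & ~S) = max(a, b) on (0.92, 0.42) = 0.92

0.92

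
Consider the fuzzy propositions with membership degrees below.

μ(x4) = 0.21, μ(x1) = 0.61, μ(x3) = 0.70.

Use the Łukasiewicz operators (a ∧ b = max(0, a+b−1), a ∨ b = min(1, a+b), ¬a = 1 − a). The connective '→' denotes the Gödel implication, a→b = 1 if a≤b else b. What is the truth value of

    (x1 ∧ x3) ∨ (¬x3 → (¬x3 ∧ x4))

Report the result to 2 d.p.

0.31

x1 ∧ x3 = max(0, a+b−1) on (0.61, 0.70) = 0.31
¬x3 = 1 − 0.70 = 0.30
¬x3 = 1 − 0.70 = 0.30
¬x3 ∧ x4 = max(0, a+b−1) on (0.30, 0.21) = 0.00
¬x3 → (¬x3 ∧ x4)  [Gödel: 1 if a≤b else b] with a=0.30, b=0.00 → 0.00
(x1 ∧ x3) ∨ (¬x3 → (¬x3 ∧ x4)) = min(1, a+b) on (0.31, 0.00) = 0.31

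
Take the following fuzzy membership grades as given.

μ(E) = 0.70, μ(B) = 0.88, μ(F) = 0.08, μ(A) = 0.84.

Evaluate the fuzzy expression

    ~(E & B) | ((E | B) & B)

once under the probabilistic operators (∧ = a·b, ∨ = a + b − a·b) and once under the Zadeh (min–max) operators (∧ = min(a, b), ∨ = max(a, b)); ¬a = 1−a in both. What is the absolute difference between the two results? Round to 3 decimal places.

0.027

Under probabilistic:
  E & B = a·b on (0.7000, 0.8800) = 0.6160
  ~(E & B) = 1 − 0.6160 = 0.3840
  E | B = a + b − a·b on (0.7000, 0.8800) = 0.9640
  (E | B) & B = a·b on (0.9640, 0.8800) = 0.8483
  ~(E & B) | ((E | B) & B) = a + b − a·b on (0.3840, 0.8483) = 0.9066
  → value = 0.9066
Under Zadeh (min–max):
  E & B = min(a, b) on (0.70, 0.88) = 0.70
  ~(E & B) = 1 − 0.70 = 0.30
  E | B = max(a, b) on (0.70, 0.88) = 0.88
  (E | B) & B = min(a, b) on (0.88, 0.88) = 0.88
  ~(E & B) | ((E | B) & B) = max(a, b) on (0.30, 0.88) = 0.88
  → value = 0.8800
|0.9066 − 0.8800| = 0.027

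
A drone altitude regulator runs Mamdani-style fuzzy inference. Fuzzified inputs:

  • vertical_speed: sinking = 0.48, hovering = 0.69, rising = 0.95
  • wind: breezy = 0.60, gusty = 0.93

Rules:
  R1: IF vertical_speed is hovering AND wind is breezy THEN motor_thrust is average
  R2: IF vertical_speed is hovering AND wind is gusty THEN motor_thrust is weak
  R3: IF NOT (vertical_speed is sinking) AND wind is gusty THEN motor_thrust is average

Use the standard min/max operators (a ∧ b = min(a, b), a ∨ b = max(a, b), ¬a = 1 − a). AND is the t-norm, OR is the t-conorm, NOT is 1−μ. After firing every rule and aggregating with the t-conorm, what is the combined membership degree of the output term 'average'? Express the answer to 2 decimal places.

R1: hovering=0.69, breezy=0.60; AND[min(a, b)] → w = 0.60
R2: hovering=0.69, gusty=0.93; AND[min(a, b)] → w = 0.69
R3: ¬sinking=1−0.48=0.52, gusty=0.93; AND[min(a, b)] → w = 0.52
Rules with consequent 'average': {R1, R3} → strengths 0.60, 0.52
Aggregate via t-conorm [max(a, b)]: 0.60

0.60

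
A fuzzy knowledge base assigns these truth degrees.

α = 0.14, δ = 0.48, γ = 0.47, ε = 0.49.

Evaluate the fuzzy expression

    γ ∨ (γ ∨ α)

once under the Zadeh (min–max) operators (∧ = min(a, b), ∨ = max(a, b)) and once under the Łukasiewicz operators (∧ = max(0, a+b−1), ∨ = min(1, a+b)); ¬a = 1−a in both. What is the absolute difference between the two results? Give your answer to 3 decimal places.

0.530

Under Zadeh (min–max):
  γ ∨ α = max(a, b) on (0.47, 0.14) = 0.47
  γ ∨ (γ ∨ α) = max(a, b) on (0.47, 0.47) = 0.47
  → value = 0.4700
Under Łukasiewicz:
  γ ∨ α = min(1, a+b) on (0.47, 0.14) = 0.61
  γ ∨ (γ ∨ α) = min(1, a+b) on (0.47, 0.61) = 1.00
  → value = 1.0000
|0.4700 − 1.0000| = 0.530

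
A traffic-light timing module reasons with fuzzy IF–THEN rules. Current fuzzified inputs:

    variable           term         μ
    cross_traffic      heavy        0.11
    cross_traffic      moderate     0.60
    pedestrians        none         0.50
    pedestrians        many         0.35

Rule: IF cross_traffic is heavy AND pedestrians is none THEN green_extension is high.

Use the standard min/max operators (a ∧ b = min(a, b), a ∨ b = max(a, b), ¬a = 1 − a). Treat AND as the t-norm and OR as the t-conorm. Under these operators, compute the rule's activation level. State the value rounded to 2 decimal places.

0.11

firing strength: heavy=0.11, none=0.50; AND[min(a, b)] → w = 0.11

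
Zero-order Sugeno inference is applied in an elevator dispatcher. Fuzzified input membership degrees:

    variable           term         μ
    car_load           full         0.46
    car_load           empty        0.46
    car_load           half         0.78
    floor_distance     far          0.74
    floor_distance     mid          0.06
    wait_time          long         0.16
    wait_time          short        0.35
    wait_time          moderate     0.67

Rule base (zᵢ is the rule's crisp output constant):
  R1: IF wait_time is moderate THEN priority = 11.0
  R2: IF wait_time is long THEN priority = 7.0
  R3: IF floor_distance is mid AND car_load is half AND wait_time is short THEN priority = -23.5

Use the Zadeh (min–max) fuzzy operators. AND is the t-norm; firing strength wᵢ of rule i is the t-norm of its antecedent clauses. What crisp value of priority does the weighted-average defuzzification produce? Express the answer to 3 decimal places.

7.955

R1 (z=11.0): moderate=0.67 → w = 0.67
R2 (z=7.0): long=0.16 → w = 0.16
R3 (z=-23.5): mid=0.06, half=0.78, short=0.35; AND[min(a, b)] → w = 0.06
Weighted average = (0.67·11.0 + 0.16·7.0 + 0.06·-23.5) / (0.67 + 0.16 + 0.06)
  = 7.0800 / 0.8900 = 7.955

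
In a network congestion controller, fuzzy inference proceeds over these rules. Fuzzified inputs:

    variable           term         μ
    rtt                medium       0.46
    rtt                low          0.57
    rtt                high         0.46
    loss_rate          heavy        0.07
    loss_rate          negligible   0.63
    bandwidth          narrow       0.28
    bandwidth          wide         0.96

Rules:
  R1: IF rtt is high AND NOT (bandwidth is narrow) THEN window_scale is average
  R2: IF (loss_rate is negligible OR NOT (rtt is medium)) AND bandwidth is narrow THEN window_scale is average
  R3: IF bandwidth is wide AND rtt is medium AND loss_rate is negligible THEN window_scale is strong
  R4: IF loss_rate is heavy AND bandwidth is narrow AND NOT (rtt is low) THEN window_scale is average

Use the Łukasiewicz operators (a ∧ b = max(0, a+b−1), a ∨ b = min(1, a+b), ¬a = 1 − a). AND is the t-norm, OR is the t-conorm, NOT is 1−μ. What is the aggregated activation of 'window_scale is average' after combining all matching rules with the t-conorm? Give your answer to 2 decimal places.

0.46

R1: high=0.46, ¬narrow=1−0.28=0.72; AND[max(0, a+b−1)] → w = 0.18
R2: (negligible=0.63 OR ¬medium=1−0.46=0.54) = 1.00; AND[max(0, a+b−1)] with narrow=0.28 → w = 0.28
R3: wide=0.96, medium=0.46, negligible=0.63; AND[max(0, a+b−1)] → w = 0.05
R4: heavy=0.07, narrow=0.28, ¬low=1−0.57=0.43; AND[max(0, a+b−1)] → w = 0.00
Rules with consequent 'average': {R1, R2, R4} → strengths 0.18, 0.28, 0.00
Aggregate via t-conorm [min(1, a+b)]: 0.46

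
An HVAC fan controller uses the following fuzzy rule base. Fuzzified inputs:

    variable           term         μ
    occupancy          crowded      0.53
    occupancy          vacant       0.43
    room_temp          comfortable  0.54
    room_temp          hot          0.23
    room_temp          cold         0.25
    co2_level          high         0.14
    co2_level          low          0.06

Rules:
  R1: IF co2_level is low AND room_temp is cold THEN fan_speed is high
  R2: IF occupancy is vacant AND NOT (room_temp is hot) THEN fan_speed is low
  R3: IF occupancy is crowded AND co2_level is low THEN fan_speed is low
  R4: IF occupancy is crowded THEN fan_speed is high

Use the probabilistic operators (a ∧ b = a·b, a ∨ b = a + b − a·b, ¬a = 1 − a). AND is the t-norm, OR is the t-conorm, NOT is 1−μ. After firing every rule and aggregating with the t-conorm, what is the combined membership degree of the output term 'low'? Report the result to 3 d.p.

R1: low=0.06, cold=0.25; AND[a·b] → w = 0.0150
R2: vacant=0.43, ¬hot=1−0.23=0.77; AND[a·b] → w = 0.3311
R3: crowded=0.53, low=0.06; AND[a·b] → w = 0.0318
R4: crowded=0.53 → w = 0.5300
Rules with consequent 'low': {R2, R3} → strengths 0.3311, 0.0318
Aggregate via t-conorm [a + b − a·b]: 0.3524

0.352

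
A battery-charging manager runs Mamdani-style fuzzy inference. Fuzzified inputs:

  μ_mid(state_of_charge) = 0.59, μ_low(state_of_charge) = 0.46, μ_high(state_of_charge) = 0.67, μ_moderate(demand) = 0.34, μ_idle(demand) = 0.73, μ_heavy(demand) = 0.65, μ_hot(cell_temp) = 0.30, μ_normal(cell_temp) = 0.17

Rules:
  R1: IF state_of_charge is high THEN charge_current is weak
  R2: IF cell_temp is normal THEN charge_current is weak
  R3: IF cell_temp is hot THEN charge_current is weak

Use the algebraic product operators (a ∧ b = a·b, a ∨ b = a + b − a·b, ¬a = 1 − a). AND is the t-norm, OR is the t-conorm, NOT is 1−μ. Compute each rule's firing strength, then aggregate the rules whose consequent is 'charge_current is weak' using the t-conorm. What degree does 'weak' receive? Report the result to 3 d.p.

0.808

R1: high=0.67 → w = 0.6700
R2: normal=0.17 → w = 0.1700
R3: hot=0.30 → w = 0.3000
Rules with consequent 'weak': {R1, R2, R3} → strengths 0.6700, 0.1700, 0.3000
Aggregate via t-conorm [a + b − a·b]: 0.8083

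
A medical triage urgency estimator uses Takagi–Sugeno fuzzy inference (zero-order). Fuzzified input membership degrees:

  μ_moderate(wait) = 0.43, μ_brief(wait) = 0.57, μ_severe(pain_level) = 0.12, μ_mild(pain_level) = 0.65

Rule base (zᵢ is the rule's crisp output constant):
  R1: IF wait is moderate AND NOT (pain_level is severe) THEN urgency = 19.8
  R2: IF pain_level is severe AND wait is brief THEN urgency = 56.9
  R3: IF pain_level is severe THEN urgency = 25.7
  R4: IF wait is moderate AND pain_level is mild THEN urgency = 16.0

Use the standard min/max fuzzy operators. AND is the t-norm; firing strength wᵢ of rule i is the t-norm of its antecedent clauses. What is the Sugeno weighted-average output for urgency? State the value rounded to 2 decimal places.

R1 (z=19.8): moderate=0.43, ¬severe=1−0.12=0.88; AND[min(a, b)] → w = 0.43
R2 (z=56.9): severe=0.12, brief=0.57; AND[min(a, b)] → w = 0.12
R3 (z=25.7): severe=0.12 → w = 0.12
R4 (z=16.0): moderate=0.43, mild=0.65; AND[min(a, b)] → w = 0.43
Weighted average = (0.43·19.8 + 0.12·56.9 + 0.12·25.7 + 0.43·16.0) / (0.43 + 0.12 + 0.12 + 0.43)
  = 25.3060 / 1.1000 = 23.01

23.01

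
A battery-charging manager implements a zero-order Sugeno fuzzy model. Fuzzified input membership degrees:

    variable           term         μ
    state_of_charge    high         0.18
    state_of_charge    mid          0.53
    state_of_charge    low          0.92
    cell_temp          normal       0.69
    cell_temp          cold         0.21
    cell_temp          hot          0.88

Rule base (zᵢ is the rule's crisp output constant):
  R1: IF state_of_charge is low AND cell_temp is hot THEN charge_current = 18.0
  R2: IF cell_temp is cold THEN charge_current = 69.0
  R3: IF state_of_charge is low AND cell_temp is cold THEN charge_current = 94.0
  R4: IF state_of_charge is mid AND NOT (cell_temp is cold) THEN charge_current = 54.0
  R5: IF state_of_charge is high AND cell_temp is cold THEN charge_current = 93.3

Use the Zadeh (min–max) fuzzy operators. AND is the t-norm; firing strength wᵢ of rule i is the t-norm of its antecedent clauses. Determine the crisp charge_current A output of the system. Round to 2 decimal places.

R1 (z=18.0): low=0.92, hot=0.88; AND[min(a, b)] → w = 0.88
R2 (z=69.0): cold=0.21 → w = 0.21
R3 (z=94.0): low=0.92, cold=0.21; AND[min(a, b)] → w = 0.21
R4 (z=54.0): mid=0.53, ¬cold=1−0.21=0.79; AND[min(a, b)] → w = 0.53
R5 (z=93.3): high=0.18, cold=0.21; AND[min(a, b)] → w = 0.18
Weighted average = (0.88·18.0 + 0.21·69.0 + 0.21·94.0 + 0.53·54.0 + 0.18·93.3) / (0.88 + 0.21 + 0.21 + 0.53 + 0.18)
  = 95.4840 / 2.0100 = 47.50

47.50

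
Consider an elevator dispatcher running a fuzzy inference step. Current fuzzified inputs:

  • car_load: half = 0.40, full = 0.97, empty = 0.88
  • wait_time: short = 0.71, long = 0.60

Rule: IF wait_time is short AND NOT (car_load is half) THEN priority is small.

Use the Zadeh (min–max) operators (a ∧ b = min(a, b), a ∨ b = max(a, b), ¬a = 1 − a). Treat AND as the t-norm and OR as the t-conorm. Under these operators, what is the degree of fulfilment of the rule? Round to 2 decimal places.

0.60

firing strength: short=0.71, ¬half=1−0.40=0.60; AND[min(a, b)] → w = 0.60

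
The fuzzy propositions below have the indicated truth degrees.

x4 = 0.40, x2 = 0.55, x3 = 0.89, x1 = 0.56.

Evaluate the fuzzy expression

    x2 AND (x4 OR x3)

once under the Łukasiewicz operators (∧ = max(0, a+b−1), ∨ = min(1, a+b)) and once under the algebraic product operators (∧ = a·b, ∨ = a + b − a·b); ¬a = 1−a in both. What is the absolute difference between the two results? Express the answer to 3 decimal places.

Under Łukasiewicz:
  x4 OR x3 = min(1, a+b) on (0.40, 0.89) = 1.00
  x2 AND (x4 OR x3) = max(0, a+b−1) on (0.55, 1.00) = 0.55
  → value = 0.5500
Under algebraic product:
  x4 OR x3 = a + b − a·b on (0.4000, 0.8900) = 0.9340
  x2 AND (x4 OR x3) = a·b on (0.5500, 0.9340) = 0.5137
  → value = 0.5137
|0.5500 − 0.5137| = 0.036

0.036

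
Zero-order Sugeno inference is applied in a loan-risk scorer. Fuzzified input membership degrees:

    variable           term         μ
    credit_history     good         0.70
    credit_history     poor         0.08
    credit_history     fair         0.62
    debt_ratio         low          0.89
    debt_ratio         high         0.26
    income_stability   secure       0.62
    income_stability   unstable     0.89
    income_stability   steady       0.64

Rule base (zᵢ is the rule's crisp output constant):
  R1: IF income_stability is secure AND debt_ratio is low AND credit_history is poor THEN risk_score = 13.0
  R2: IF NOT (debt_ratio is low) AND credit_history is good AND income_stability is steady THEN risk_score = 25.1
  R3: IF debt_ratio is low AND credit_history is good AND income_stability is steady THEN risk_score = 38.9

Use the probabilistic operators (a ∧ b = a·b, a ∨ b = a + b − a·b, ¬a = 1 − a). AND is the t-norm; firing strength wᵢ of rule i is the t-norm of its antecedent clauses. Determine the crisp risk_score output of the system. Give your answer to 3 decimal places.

35.195

R1 (z=13.0): secure=0.62, low=0.89, poor=0.08; AND[a·b] → w = 0.0441
R2 (z=25.1): ¬low=1−0.89=0.11, good=0.70, steady=0.64; AND[a·b] → w = 0.0493
R3 (z=38.9): low=0.89, good=0.70, steady=0.64; AND[a·b] → w = 0.3987
Weighted average = (0.0441·13.0 + 0.0493·25.1 + 0.3987·38.9) / (0.0441 + 0.0493 + 0.3987)
  = 17.3210 / 0.4921 = 35.195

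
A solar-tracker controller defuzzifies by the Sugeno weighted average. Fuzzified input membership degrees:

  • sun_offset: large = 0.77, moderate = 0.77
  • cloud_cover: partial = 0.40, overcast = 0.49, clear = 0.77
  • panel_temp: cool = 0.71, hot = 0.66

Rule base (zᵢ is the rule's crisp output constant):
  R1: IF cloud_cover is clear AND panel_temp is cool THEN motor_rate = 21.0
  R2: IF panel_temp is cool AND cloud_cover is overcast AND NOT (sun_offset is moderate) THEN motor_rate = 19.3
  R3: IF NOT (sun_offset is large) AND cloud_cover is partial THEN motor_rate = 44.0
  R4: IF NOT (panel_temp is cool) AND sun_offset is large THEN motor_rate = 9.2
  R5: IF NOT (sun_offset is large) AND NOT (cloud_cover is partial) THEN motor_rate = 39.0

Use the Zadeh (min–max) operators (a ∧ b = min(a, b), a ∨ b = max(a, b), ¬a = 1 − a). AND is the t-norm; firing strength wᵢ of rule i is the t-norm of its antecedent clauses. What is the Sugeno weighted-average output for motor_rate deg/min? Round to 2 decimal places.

24.32

R1 (z=21.0): clear=0.77, cool=0.71; AND[min(a, b)] → w = 0.71
R2 (z=19.3): cool=0.71, overcast=0.49, ¬moderate=1−0.77=0.23; AND[min(a, b)] → w = 0.23
R3 (z=44.0): ¬large=1−0.77=0.23, partial=0.40; AND[min(a, b)] → w = 0.23
R4 (z=9.2): ¬cool=1−0.71=0.29, large=0.77; AND[min(a, b)] → w = 0.29
R5 (z=39.0): ¬large=1−0.77=0.23, ¬partial=1−0.40=0.60; AND[min(a, b)] → w = 0.23
Weighted average = (0.71·21.0 + 0.23·19.3 + 0.23·44.0 + 0.29·9.2 + 0.23·39.0) / (0.71 + 0.23 + 0.23 + 0.29 + 0.23)
  = 41.1070 / 1.6900 = 24.32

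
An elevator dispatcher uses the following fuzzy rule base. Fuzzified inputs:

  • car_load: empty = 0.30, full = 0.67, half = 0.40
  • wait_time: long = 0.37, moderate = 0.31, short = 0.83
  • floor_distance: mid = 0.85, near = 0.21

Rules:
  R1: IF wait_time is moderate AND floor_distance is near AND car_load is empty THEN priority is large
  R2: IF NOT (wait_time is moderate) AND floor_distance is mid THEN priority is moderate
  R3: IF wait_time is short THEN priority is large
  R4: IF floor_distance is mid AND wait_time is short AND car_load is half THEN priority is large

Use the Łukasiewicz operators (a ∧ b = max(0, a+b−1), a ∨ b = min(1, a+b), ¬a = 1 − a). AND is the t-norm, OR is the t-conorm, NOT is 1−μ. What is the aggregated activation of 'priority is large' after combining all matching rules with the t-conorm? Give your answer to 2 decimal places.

0.91

R1: moderate=0.31, near=0.21, empty=0.30; AND[max(0, a+b−1)] → w = 0.00
R2: ¬moderate=1−0.31=0.69, mid=0.85; AND[max(0, a+b−1)] → w = 0.54
R3: short=0.83 → w = 0.83
R4: mid=0.85, short=0.83, half=0.40; AND[max(0, a+b−1)] → w = 0.08
Rules with consequent 'large': {R1, R3, R4} → strengths 0.00, 0.83, 0.08
Aggregate via t-conorm [min(1, a+b)]: 0.91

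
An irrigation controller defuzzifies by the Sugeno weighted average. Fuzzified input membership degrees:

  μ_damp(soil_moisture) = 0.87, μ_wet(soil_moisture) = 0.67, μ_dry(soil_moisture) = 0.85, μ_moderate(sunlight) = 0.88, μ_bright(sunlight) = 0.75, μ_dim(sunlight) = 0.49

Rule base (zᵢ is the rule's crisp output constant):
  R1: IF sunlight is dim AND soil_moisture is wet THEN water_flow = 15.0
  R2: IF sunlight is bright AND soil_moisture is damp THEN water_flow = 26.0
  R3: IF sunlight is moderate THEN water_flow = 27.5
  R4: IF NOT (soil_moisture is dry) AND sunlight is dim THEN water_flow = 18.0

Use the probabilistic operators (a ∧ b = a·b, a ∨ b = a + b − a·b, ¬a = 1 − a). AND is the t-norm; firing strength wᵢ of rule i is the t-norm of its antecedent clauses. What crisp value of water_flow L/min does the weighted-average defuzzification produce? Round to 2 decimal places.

R1 (z=15.0): dim=0.49, wet=0.67; AND[a·b] → w = 0.3283
R2 (z=26.0): bright=0.75, damp=0.87; AND[a·b] → w = 0.6525
R3 (z=27.5): moderate=0.88 → w = 0.8800
R4 (z=18.0): ¬dry=1−0.85=0.15, dim=0.49; AND[a·b] → w = 0.0735
Weighted average = (0.3283·15.0 + 0.6525·26.0 + 0.8800·27.5 + 0.0735·18.0) / (0.3283 + 0.6525 + 0.8800 + 0.0735)
  = 47.4125 / 1.9343 = 24.51

24.51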